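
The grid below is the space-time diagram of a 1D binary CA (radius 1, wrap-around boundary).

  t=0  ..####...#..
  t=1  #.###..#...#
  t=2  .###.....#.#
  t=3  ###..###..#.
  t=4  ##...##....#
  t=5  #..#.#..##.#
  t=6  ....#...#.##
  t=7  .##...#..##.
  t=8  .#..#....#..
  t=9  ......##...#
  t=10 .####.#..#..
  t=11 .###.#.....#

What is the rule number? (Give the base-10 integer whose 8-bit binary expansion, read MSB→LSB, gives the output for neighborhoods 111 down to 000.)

169

  ###|#  b7=1 t=0,i=3
  ##.|.  b6=0 t=0,i=5
  #.#|#  b5=1 t=1,i=1
  #..|.  b4=0 t=0,i=6
  .##|#  b3=1 t=0,i=2
  .#.|.  b2=0 t=0,i=9
  ..#|.  b1=0 t=0,i=1
  ...|#  b0=1 t=0,i=0
  bits 10101001 = 169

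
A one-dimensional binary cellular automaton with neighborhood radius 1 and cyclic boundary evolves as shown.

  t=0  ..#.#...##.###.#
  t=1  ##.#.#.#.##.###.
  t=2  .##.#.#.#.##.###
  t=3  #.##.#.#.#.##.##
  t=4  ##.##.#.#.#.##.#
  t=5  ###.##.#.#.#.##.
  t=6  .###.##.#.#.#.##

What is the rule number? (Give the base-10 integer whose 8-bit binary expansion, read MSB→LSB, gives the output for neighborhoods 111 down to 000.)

  [7] ### => #  t=0,i=12
  [6] ##. => #  t=0,i=9
  [5] #.# => #  t=0,i=3
  [4] #.. => #  t=0,i=0
  [3] .## => .  t=0,i=8
  [2] .#. => .  t=0,i=2
  [1] ..# => #  t=0,i=1
  [0] ... => .  t=0,i=6
  bits 11110010 = 242

242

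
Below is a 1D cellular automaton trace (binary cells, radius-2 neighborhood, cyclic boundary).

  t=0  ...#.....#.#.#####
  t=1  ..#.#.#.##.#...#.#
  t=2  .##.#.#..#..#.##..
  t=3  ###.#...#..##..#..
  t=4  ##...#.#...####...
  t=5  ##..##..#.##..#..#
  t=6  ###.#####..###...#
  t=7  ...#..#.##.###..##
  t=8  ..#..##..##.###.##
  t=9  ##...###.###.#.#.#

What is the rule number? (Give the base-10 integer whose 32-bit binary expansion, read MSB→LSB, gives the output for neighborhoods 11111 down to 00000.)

2586079725

  #####|#  b31=1 t=0,i=15
  ####.|.  b30=0 t=0,i=16
  ###.#|.  b29=0 t=3,i=2
  ###..|#  b28=1 t=0,i=17
  ##.##|#  b27=1 t=6,i=3
  ##.#.|.  b26=0 t=1,i=10
  ##..#|#  b25=1 t=3,i=13
  ##...|.  b24=0 t=0,i=0
  #.###|.  b23=0 t=0,i=13
  #.##.|.  b22=0 t=1,i=8
  #.#.#|#  b21=1 t=0,i=11
  #.#..|.  b20=0 t=1,i=11
  #..##|.  b19=0 t=3,i=10
  #..#.|#  b18=1 t=1,i=1
  #...#|.  b17=0 t=0,i=1
  #....|.  b16=0 t=0,i=5
  .####|.  b15=0 t=0,i=14
  .###.|#  b14=1 t=3,i=1
  .##.#|#  b13=1 t=1,i=9
  .##..|#  b12=1 t=2,i=15
  .#.##|.  b11=0 t=0,i=12
  .#.#.|.  b10=0 t=0,i=10
  .#..#|.  b9=0 t=1,i=0
  .#...|#  b8=1 t=0,i=4
  ..###|#  b7=1 t=3,i=0
  ..##.|#  b6=1 t=2,i=1
  ..#.#|#  b5=1 t=0,i=9
  ..#..|.  b4=0 t=0,i=3
  ...##|#  b3=1 t=2,i=0
  ...#.|#  b2=1 t=0,i=2
  ....#|.  b1=0 t=0,i=7
  .....|#  b0=1 t=0,i=6
  bits 10011010001001000111000111101101 = 2586079725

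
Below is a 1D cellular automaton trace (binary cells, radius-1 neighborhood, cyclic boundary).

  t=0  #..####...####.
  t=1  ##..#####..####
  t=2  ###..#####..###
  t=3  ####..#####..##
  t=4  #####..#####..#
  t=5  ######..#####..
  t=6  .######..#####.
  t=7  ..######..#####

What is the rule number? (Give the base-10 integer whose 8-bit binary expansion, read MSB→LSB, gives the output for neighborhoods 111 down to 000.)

  ### -> #   bit 7 = 1  t=0,i=4
  ##. -> #   bit 6 = 1  t=0,i=6
  #.# -> #   bit 5 = 1  t=0,i=14
  #.. -> #   bit 4 = 1  t=0,i=1
  .## -> .   bit 3 = 0  t=0,i=3
  .#. -> #   bit 2 = 1  t=0,i=0
  ..# -> .   bit 1 = 0  t=0,i=2
  ... -> #   bit 0 = 1  t=0,i=8
  bits 11110101 = 245

245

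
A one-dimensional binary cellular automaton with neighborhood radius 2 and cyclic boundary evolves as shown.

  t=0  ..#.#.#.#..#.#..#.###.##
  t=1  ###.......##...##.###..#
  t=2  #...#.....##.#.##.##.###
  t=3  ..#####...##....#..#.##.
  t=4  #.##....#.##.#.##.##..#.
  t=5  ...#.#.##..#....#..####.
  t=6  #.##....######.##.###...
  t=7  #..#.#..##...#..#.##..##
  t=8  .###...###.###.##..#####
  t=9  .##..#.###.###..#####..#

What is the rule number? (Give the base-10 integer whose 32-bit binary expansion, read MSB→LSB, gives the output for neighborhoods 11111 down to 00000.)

579858932

  ##### -> .   bit 31 = 0  t=3,i=4
  ####. -> .   bit 30 = 0  t=1,i=1
  ###.# -> #   bit 29 = 1  t=0,i=20
  ###.. -> .   bit 28 = 0  t=1,i=2
  ##.## -> .   bit 27 = 0  t=0,i=21
  ##.#. -> .   bit 26 = 0  t=2,i=12
  ##..# -> #   bit 25 = 1  t=0,i=0
  ##... -> .   bit 24 = 0  t=1,i=3
  #.### -> #   bit 23 = 1  t=0,i=18
  #.##. -> .   bit 22 = 0  t=0,i=22
  #.#.# -> .   bit 21 = 0  t=0,i=4
  #.#.. -> .   bit 20 = 0  t=0,i=8
  #..## -> #   bit 19 = 1  t=1,i=22
  #..#. -> #   bit 18 = 1  t=0,i=1
  #...# -> #   bit 17 = 1  t=1,i=13
  #.... -> #   bit 16 = 1  t=1,i=4
  .#### -> #   bit 15 = 1  t=1,i=0
  .###. -> #   bit 14 = 1  t=0,i=19
  .##.# -> #   bit 13 = 1  t=1,i=16
  .##.. -> #   bit 12 = 1  t=0,i=23
  .#.## -> .   bit 11 = 0  t=0,i=17
  .#.#. -> .   bit 10 = 0  t=0,i=3
  .#..# -> .   bit 9 = 0  t=0,i=9
  .#... -> #   bit 8 = 1  t=2,i=5
  ..### -> #   bit 7 = 1  t=1,i=23
  ..##. -> #   bit 6 = 1  t=1,i=10
  ..#.# -> #   bit 5 = 1  t=0,i=2
  ..#.. -> #   bit 4 = 1  t=2,i=4
  ...## -> .   bit 3 = 0  t=1,i=9
  ...#. -> #   bit 2 = 1  t=2,i=3
  ....# -> .   bit 1 = 0  t=1,i=8
  ..... -> .   bit 0 = 0  t=1,i=5
  bits 00100010100011111111000111110100 = 579858932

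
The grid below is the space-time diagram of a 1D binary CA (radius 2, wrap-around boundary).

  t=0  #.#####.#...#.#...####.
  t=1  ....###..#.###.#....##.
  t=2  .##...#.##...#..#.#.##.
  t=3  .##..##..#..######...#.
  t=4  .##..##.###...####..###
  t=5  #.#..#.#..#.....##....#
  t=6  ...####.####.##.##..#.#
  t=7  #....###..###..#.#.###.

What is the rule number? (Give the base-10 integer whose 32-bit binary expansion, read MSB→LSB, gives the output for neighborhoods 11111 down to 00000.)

4161017719

  [31] ##### => #  t=0,i=4
  [30] ####. => #  t=0,i=5
  [29] ###.# => #  t=0,i=6
  [28] ###.. => #  t=1,i=6
  [27] ##.## => #  t=4,i=0
  [26] ##.#. => .  t=0,i=7
  [25] ##..# => .  t=1,i=7
  [24] ##... => .  t=1,i=22
  [23] #.### => .  t=0,i=2
  [22] #.##. => .  t=2,i=8
  [21] #.#.# => .  t=0,i=0
  [20] #.#.. => .  t=0,i=8
  [19] #..## => .  t=2,i=0
  [18] #..#. => #  t=1,i=8
  [17] #...# => .  t=0,i=10
  [16] #.... => .  t=1,i=0
  [15] .#### => .  t=0,i=3
  [14] .###. => .  t=1,i=5
  [13] .##.# => .  t=4,i=6
  [12] .##.. => #  t=1,i=21
  [11] .#.## => .  t=0,i=1
  [10] .#.#. => #  t=0,i=13
  [9] .#..# => #  t=2,i=14
  [8] .#... => #  t=0,i=9
  [7] ..### => .  t=0,i=18
  [6] ..##. => #  t=1,i=20
  [5] ..#.# => #  t=0,i=12
  [4] ..#.. => #  t=2,i=13
  [3] ...## => .  t=0,i=17
  [2] ...#. => #  t=0,i=11
  [1] ....# => #  t=1,i=2
  [0] ..... => #  t=1,i=1
  bits 11111000000001000001011101110111 = 4161017719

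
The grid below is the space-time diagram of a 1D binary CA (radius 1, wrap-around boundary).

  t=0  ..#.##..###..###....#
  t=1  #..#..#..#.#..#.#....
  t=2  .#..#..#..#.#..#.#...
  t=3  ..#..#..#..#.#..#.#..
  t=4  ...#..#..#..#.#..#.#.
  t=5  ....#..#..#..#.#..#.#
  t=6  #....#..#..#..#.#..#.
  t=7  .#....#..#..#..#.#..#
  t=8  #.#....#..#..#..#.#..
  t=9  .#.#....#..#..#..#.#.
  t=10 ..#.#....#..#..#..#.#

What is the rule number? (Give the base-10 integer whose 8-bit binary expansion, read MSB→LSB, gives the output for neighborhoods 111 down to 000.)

176

  nb ###: next=#  (t=0,i=9, bit7=1)
  nb ##.: next=.  (t=0,i=5, bit6=0)
  nb #.#: next=#  (t=0,i=3, bit5=1)
  nb #..: next=#  (t=0,i=0, bit4=1)
  nb .##: next=.  (t=0,i=4, bit3=0)
  nb .#.: next=.  (t=0,i=2, bit2=0)
  nb ..#: next=.  (t=0,i=1, bit1=0)
  nb ...: next=.  (t=0,i=17, bit0=0)
  bits 10110000 = 176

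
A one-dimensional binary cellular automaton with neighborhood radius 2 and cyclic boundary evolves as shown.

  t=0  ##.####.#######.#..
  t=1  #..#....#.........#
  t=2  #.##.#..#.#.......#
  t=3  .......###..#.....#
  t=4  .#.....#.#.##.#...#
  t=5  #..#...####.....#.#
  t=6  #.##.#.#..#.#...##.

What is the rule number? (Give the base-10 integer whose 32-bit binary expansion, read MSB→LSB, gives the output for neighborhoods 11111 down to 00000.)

  nb #####: next=.  (t=0,i=10, bit31=0)
  nb ####.: next=.  (t=0,i=5, bit30=0)
  nb ###.#: next=.  (t=0,i=6, bit29=0)
  nb ###..: next=#  (t=3,i=9, bit28=1)
  nb ##.##: next=.  (t=0,i=2, bit27=0)
  nb ##.#.: next=.  (t=0,i=15, bit26=0)
  nb ##..#: next=.  (t=1,i=1, bit25=0)
  nb ##...: next=.  (t=5,i=11, bit24=0)
  nb #.###: next=#  (t=0,i=3, bit23=1)
  nb #.##.: next=.  (t=2,i=2, bit22=0)
  nb #.#.#: next=#  (t=4,i=9, bit21=1)
  nb #.#..: next=.  (t=0,i=16, bit20=0)
  nb #..##: next=#  (t=0,i=18, bit19=1)
  nb #..#.: next=#  (t=1,i=2, bit18=1)
  nb #...#: next=#  (t=4,i=16, bit17=1)
  nb #....: next=#  (t=1,i=5, bit16=1)
  nb .####: next=.  (t=0,i=4, bit15=0)
  nb .###.: next=.  (t=3,i=8, bit14=0)
  nb .##.#: next=.  (t=0,i=1, bit13=0)
  nb .##..: next=#  (t=1,i=0, bit12=1)
  nb .#.##: next=#  (t=4,i=10, bit11=1)
  nb .#.#.: next=#  (t=2,i=9, bit10=1)
  nb .#..#: next=.  (t=0,i=17, bit9=0)
  nb .#...: next=.  (t=1,i=4, bit8=0)
  nb ..###: next=#  (t=3,i=7, bit7=1)
  nb ..##.: next=#  (t=0,i=0, bit6=1)
  nb ..#.#: next=#  (t=2,i=8, bit5=1)
  nb ..#..: next=#  (t=1,i=3, bit4=1)
  nb ...##: next=.  (t=1,i=17, bit3=0)
  nb ...#.: next=.  (t=1,i=7, bit2=0)
  nb ....#: next=.  (t=1,i=6, bit1=0)
  nb .....: next=.  (t=1,i=11, bit0=0)
  bits 00010000101011110001110011110000 = 279911664

279911664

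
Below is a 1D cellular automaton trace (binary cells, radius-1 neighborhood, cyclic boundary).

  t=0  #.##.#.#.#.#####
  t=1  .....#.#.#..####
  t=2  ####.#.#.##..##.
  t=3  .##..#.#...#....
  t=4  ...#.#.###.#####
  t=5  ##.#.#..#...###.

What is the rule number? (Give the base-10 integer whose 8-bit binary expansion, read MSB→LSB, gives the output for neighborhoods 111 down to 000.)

149

  ### -> #   bit 7 = 1  t=0,i=12
  ##. -> .   bit 6 = 0  t=0,i=0
  #.# -> .   bit 5 = 0  t=0,i=1
  #.. -> #   bit 4 = 1  t=1,i=0
  .## -> .   bit 3 = 0  t=0,i=2
  .#. -> #   bit 2 = 1  t=0,i=5
  ..# -> .   bit 1 = 0  t=1,i=4
  ... -> #   bit 0 = 1  t=1,i=1
  bits 10010101 = 149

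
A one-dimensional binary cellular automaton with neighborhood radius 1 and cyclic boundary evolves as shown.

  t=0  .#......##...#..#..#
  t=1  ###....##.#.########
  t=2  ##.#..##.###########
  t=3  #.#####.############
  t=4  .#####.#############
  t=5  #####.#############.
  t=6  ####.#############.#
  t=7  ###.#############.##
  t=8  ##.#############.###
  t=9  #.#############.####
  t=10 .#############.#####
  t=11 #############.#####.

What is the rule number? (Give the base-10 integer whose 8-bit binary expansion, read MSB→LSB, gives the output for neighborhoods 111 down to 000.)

  nb ###: next=#  (t=1,i=0, bit7=1)
  nb ##.: next=.  (t=0,i=9, bit6=0)
  nb #.#: next=#  (t=0,i=0, bit5=1)
  nb #..: next=#  (t=0,i=2, bit4=1)
  nb .##: next=#  (t=0,i=8, bit3=1)
  nb .#.: next=#  (t=0,i=1, bit2=1)
  nb ..#: next=#  (t=0,i=7, bit1=1)
  nb ...: next=.  (t=0,i=3, bit0=0)
  bits 10111110 = 190

190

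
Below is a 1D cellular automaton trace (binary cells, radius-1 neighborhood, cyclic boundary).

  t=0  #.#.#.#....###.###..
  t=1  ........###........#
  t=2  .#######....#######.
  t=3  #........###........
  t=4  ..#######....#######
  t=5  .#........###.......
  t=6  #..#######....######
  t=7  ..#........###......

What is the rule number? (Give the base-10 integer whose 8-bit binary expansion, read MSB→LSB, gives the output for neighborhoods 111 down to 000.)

3

  ###|.  b7=0 t=0,i=12
  ##.|.  b6=0 t=0,i=13
  #.#|.  b5=0 t=0,i=1
  #..|.  b4=0 t=0,i=7
  .##|.  b3=0 t=0,i=11
  .#.|.  b2=0 t=0,i=0
  ..#|#  b1=1 t=0,i=10
  ...|#  b0=1 t=0,i=8
  bits 00000011 = 3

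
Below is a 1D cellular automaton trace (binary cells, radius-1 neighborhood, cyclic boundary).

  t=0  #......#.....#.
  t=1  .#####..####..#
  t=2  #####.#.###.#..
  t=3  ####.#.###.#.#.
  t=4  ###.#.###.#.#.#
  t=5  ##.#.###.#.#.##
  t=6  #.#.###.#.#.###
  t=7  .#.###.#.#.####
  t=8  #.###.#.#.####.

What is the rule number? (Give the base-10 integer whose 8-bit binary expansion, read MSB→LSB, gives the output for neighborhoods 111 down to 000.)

  ### -> #   bit 7 = 1  t=1,i=2
  ##. -> .   bit 6 = 0  t=1,i=5
  #.# -> #   bit 5 = 1  t=0,i=14
  #.. -> #   bit 4 = 1  t=0,i=1
  .## -> #   bit 3 = 1  t=1,i=1
  .#. -> .   bit 2 = 0  t=0,i=0
  ..# -> .   bit 1 = 0  t=0,i=6
  ... -> #   bit 0 = 1  t=0,i=2
  bits 10111001 = 185

185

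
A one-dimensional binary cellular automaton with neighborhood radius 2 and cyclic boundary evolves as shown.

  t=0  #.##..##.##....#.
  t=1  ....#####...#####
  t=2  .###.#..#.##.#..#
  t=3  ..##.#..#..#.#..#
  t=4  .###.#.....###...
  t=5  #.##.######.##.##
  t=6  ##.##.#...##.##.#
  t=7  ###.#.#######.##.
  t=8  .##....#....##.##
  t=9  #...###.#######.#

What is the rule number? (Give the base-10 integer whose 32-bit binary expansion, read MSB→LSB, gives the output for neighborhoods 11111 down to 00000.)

  ##### -> .   bit 31 = 0  t=1,i=6
  ####. -> .   bit 30 = 0  t=1,i=7
  ###.# -> #   bit 29 = 1  t=2,i=3
  ###.. -> #   bit 28 = 1  t=1,i=8
  ##.## -> #   bit 27 = 1  t=0,i=8
  ##.#. -> .   bit 26 = 0  t=2,i=4
  ##..# -> #   bit 25 = 1  t=0,i=4
  ##... -> .   bit 24 = 0  t=0,i=11
  #.### -> .   bit 23 = 0  t=2,i=1
  #.##. -> .   bit 22 = 0  t=0,i=2
  #.#.# -> .   bit 21 = 0  t=0,i=0
  #.#.. -> #   bit 20 = 1  t=2,i=5
  #..## -> #   bit 19 = 1  t=0,i=5
  #..#. -> .   bit 18 = 0  t=2,i=7
  #...# -> #   bit 17 = 1  t=1,i=10
  #.... -> #   bit 16 = 1  t=0,i=12
  .#### -> #   bit 15 = 1  t=1,i=5
  .###. -> #   bit 14 = 1  t=2,i=2
  .##.# -> #   bit 13 = 1  t=0,i=7
  .##.. -> .   bit 12 = 0  t=0,i=3
  .#.## -> .   bit 11 = 0  t=0,i=1
  .#.#. -> #   bit 10 = 1  t=0,i=16
  .#..# -> .   bit 9 = 0  t=2,i=6
  .#... -> #   bit 8 = 1  t=4,i=6
  ..### -> .   bit 7 = 0  t=1,i=4
  ..##. -> #   bit 6 = 1  t=0,i=6
  ..#.# -> #   bit 5 = 1  t=0,i=15
  ..#.. -> .   bit 4 = 0  t=3,i=8
  ...## -> #   bit 3 = 1  t=1,i=3
  ...#. -> #   bit 2 = 1  t=0,i=14
  ....# -> #   bit 1 = 1  t=0,i=13
  ..... -> #   bit 0 = 1  t=4,i=8
  bits 00111010000110111110010101101111 = 974906735

974906735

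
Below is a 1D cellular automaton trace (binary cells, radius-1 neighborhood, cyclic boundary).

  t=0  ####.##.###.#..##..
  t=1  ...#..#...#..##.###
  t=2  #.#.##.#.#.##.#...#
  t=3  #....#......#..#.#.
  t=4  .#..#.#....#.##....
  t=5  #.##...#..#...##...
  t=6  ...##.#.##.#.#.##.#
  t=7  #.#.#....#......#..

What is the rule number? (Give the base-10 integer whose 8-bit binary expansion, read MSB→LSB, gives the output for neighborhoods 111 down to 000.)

  ### -> .   bit 7 = 0  t=0,i=1
  ##. -> #   bit 6 = 1  t=0,i=3
  #.# -> .   bit 5 = 0  t=0,i=4
  #.. -> #   bit 4 = 1  t=0,i=13
  .## -> .   bit 3 = 0  t=0,i=0
  .#. -> .   bit 2 = 0  t=0,i=12
  ..# -> #   bit 1 = 1  t=0,i=14
  ... -> .   bit 0 = 0  t=1,i=1
  bits 01010010 = 82

82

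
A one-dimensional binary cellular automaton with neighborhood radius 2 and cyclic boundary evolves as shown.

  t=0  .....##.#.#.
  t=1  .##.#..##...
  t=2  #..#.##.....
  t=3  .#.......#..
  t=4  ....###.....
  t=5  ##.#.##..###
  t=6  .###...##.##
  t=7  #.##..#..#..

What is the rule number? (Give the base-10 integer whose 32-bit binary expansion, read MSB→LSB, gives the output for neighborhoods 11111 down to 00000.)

  nb #####: next=#  (t=5,i=11, bit31=1)
  nb ####.: next=.  (t=5,i=0, bit30=0)
  nb ###.#: next=#  (t=5,i=1, bit29=1)
  nb ###..: next=#  (t=4,i=6, bit28=1)
  nb ##.##: next=#  (t=6,i=0, bit27=1)
  nb ##.#.: next=#  (t=0,i=7, bit26=1)
  nb ##..#: next=#  (t=5,i=7, bit25=1)
  nb ##...: next=.  (t=1,i=9, bit24=0)
  nb #.###: next=.  (t=6,i=1, bit23=0)
  nb #.##.: next=.  (t=2,i=5, bit22=0)
  nb #.#.#: next=#  (t=0,i=8, bit21=1)
  nb #.#..: next=.  (t=0,i=10, bit20=0)
  nb #..##: next=#  (t=1,i=6, bit19=1)
  nb #..#.: next=.  (t=2,i=2, bit18=0)
  nb #...#: next=.  (t=3,i=11, bit17=0)
  nb #....: next=.  (t=0,i=0, bit16=0)
  nb .####: next=#  (t=5,i=10, bit15=1)
  nb .###.: next=#  (t=4,i=5, bit14=1)
  nb .##.#: next=.  (t=0,i=6, bit13=0)
  nb .##..: next=.  (t=1,i=8, bit12=0)
  nb .#.##: next=.  (t=2,i=4, bit11=0)
  nb .#.#.: next=.  (t=0,i=9, bit10=0)
  nb .#..#: next=#  (t=1,i=5, bit9=1)
  nb .#...: next=.  (t=0,i=11, bit8=0)
  nb ..###: next=.  (t=4,i=4, bit7=0)
  nb ..##.: next=.  (t=0,i=5, bit6=0)
  nb ..#.#: next=.  (t=2,i=3, bit5=0)
  nb ..#..: next=.  (t=2,i=0, bit4=0)
  nb ...##: next=#  (t=0,i=4, bit3=1)
  nb ...#.: next=.  (t=2,i=11, bit2=0)
  nb ....#: next=.  (t=0,i=3, bit1=0)
  nb .....: next=#  (t=0,i=1, bit0=1)
  bits 10111110001010001100001000001001 = 3190342153

3190342153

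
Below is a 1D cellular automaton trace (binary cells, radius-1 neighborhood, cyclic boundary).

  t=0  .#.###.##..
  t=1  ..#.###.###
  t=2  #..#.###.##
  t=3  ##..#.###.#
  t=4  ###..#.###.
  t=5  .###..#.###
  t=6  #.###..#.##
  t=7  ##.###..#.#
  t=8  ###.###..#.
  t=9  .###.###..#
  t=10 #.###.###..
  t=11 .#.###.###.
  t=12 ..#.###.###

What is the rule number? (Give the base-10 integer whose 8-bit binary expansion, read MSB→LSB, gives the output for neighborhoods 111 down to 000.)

  [7] ### => #  t=0,i=4
  [6] ##. => #  t=0,i=5
  [5] #.# => #  t=0,i=2
  [4] #.. => #  t=0,i=9
  [3] .## => .  t=0,i=3
  [2] .#. => .  t=0,i=1
  [1] ..# => .  t=0,i=0
  [0] ... => #  t=0,i=10
  bits 11110001 = 241

241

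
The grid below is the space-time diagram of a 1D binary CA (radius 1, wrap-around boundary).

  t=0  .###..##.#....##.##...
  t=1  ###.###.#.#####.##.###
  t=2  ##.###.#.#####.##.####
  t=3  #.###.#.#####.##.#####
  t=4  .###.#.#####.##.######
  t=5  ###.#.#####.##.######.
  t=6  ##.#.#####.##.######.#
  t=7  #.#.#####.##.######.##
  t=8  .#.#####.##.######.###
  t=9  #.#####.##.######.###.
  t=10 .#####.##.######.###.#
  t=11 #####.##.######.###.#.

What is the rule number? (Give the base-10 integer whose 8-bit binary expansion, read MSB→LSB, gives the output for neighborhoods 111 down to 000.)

187

  ### -> #   bit 7 = 1  t=0,i=2
  ##. -> .   bit 6 = 0  t=0,i=3
  #.# -> #   bit 5 = 1  t=0,i=8
  #.. -> #   bit 4 = 1  t=0,i=4
  .## -> #   bit 3 = 1  t=0,i=1
  .#. -> .   bit 2 = 0  t=0,i=9
  ..# -> #   bit 1 = 1  t=0,i=0
  ... -> #   bit 0 = 1  t=0,i=11
  bits 10111011 = 187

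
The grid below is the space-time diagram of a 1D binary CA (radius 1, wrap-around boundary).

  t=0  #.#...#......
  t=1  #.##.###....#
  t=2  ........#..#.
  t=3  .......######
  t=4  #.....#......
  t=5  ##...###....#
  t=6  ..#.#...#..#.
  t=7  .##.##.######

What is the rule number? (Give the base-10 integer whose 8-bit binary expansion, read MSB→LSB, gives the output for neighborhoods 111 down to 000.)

22

  ### -> .   bit 7 = 0  t=1,i=6
  ##. -> .   bit 6 = 0  t=1,i=0
  #.# -> .   bit 5 = 0  t=0,i=1
  #.. -> #   bit 4 = 1  t=0,i=3
  .## -> .   bit 3 = 0  t=1,i=2
  .#. -> #   bit 2 = 1  t=0,i=0
  ..# -> #   bit 1 = 1  t=0,i=5
  ... -> .   bit 0 = 0  t=0,i=4
  bits 00010110 = 22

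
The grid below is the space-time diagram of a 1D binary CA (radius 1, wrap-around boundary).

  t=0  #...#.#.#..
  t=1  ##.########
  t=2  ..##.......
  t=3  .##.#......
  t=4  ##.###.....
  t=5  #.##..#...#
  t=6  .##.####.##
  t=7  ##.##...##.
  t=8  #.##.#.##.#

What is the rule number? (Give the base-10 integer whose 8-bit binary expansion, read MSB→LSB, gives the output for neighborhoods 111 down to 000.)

  ###|.  b7=0 t=1,i=0
  ##.|.  b6=0 t=1,i=1
  #.#|#  b5=1 t=0,i=5
  #..|#  b4=1 t=0,i=1
  .##|#  b3=1 t=1,i=3
  .#.|#  b2=1 t=0,i=0
  ..#|#  b1=1 t=0,i=3
  ...|.  b0=0 t=0,i=2
  bits 00111110 = 62

62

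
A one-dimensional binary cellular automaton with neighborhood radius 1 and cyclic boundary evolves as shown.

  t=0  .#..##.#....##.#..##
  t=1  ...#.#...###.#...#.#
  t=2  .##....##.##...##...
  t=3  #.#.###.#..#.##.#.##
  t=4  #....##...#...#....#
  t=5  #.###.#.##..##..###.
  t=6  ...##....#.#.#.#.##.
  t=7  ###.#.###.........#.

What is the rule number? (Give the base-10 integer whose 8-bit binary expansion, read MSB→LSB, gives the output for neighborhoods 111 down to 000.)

  ###|#  b7=1 t=1,i=10
  ##.|#  b6=1 t=0,i=5
  #.#|.  b5=0 t=0,i=0
  #..|.  b4=0 t=0,i=2
  .##|.  b3=0 t=0,i=4
  .#.|.  b2=0 t=0,i=1
  ..#|#  b1=1 t=0,i=3
  ...|#  b0=1 t=0,i=9
  bits 11000011 = 195

195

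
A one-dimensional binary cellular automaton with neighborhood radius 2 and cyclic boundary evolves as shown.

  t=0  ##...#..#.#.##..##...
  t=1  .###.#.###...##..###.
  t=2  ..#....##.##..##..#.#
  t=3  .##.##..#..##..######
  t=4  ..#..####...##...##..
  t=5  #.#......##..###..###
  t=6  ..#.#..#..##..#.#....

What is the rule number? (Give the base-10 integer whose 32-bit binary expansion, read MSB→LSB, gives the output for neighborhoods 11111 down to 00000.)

  ##### -> #   bit 31 = 1  t=3,i=17
  ####. -> .   bit 30 = 0  t=3,i=19
  ###.# -> .   bit 29 = 0  t=1,i=3
  ###.. -> .   bit 28 = 0  t=1,i=9
  ##.## -> .   bit 27 = 0  t=2,i=9
  ##.#. -> .   bit 26 = 0  t=1,i=4
  ##..# -> #   bit 25 = 1  t=0,i=14
  ##... -> #   bit 24 = 1  t=0,i=2
  #.### -> #   bit 23 = 1  t=1,i=7
  #.##. -> .   bit 22 = 0  t=0,i=12
  #.#.# -> .   bit 21 = 0  t=0,i=10
  #.#.. -> #   bit 20 = 1  t=2,i=20
  #..## -> .   bit 19 = 0  t=0,i=15
  #..#. -> #   bit 18 = 1  t=0,i=7
  #...# -> #   bit 17 = 1  t=0,i=3
  #.... -> #   bit 16 = 1  t=2,i=4
  .#### -> .   bit 15 = 0  t=3,i=16
  .###. -> #   bit 14 = 1  t=1,i=2
  .##.# -> #   bit 13 = 1  t=2,i=8
  .##.. -> #   bit 12 = 1  t=0,i=1
  .#.## -> .   bit 11 = 0  t=0,i=11
  .#.#. -> #   bit 10 = 1  t=0,i=9
  .#..# -> .   bit 9 = 0  t=0,i=6
  .#... -> .   bit 8 = 0  t=2,i=3
  ..### -> .   bit 7 = 0  t=1,i=1
  ..##. -> .   bit 6 = 0  t=0,i=0
  ..#.# -> #   bit 5 = 1  t=0,i=8
  ..#.. -> #   bit 4 = 1  t=0,i=5
  ...## -> .   bit 3 = 0  t=0,i=20
  ...#. -> .   bit 2 = 0  t=0,i=4
  ....# -> #   bit 1 = 1  t=2,i=5
  ..... -> .   bit 0 = 0  t=5,i=5
  bits 10000011100101110111010000110010 = 2207740978

2207740978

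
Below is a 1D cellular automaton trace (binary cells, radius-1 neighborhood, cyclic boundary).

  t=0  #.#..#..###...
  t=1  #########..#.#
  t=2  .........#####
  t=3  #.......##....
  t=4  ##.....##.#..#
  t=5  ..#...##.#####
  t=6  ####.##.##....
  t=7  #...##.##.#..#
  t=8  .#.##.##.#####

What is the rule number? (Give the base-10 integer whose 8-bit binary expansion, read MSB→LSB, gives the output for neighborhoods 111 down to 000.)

62

  ###|.  b7=0 t=0,i=9
  ##.|.  b6=0 t=0,i=10
  #.#|#  b5=1 t=0,i=1
  #..|#  b4=1 t=0,i=3
  .##|#  b3=1 t=0,i=8
  .#.|#  b2=1 t=0,i=0
  ..#|#  b1=1 t=0,i=4
  ...|.  b0=0 t=0,i=12
  bits 00111110 = 62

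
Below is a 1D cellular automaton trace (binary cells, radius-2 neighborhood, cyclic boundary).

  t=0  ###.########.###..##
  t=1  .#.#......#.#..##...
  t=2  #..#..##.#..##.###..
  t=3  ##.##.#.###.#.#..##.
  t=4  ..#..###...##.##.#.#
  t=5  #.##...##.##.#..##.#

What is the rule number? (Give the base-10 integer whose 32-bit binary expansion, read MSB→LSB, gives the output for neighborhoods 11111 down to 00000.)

1596987997

  nb #####: next=.  (t=0,i=0, bit31=0)
  nb ####.: next=#  (t=0,i=1, bit30=1)
  nb ###.#: next=.  (t=0,i=2, bit29=0)
  nb ###..: next=#  (t=0,i=15, bit28=1)
  nb ##.##: next=#  (t=0,i=3, bit27=1)
  nb ##.#.: next=#  (t=2,i=8, bit26=1)
  nb ##..#: next=#  (t=0,i=16, bit25=1)
  nb ##...: next=#  (t=1,i=17, bit24=1)
  nb #.###: next=.  (t=0,i=4, bit23=0)
  nb #.##.: next=.  (t=3,i=0, bit22=0)
  nb #.#.#: next=#  (t=3,i=6, bit21=1)
  nb #.#..: next=#  (t=1,i=3, bit20=1)
  nb #..##: next=.  (t=0,i=17, bit19=0)
  nb #..#.: next=.  (t=2,i=2, bit18=0)
  nb #...#: next=.  (t=4,i=9, bit17=0)
  nb #....: next=.  (t=1,i=5, bit16=0)
  nb .####: next=.  (t=0,i=5, bit15=0)
  nb .###.: next=.  (t=0,i=14, bit14=0)
  nb .##.#: next=.  (t=2,i=7, bit13=0)
  nb .##..: next=#  (t=1,i=16, bit12=1)
  nb .#.##: next=#  (t=3,i=7, bit11=1)
  nb .#.#.: next=.  (t=1,i=2, bit10=0)
  nb .#..#: next=#  (t=1,i=13, bit9=1)
  nb .#...: next=.  (t=1,i=4, bit8=0)
  nb ..###: next=.  (t=0,i=18, bit7=0)
  nb ..##.: next=#  (t=1,i=15, bit6=1)
  nb ..#.#: next=.  (t=1,i=1, bit5=0)
  nb ..#..: next=#  (t=2,i=0, bit4=1)
  nb ...##: next=#  (t=4,i=10, bit3=1)
  nb ...#.: next=#  (t=1,i=0, bit2=1)
  nb ....#: next=.  (t=1,i=8, bit1=0)
  nb .....: next=#  (t=1,i=6, bit0=1)
  bits 01011111001100000001101001011101 = 1596987997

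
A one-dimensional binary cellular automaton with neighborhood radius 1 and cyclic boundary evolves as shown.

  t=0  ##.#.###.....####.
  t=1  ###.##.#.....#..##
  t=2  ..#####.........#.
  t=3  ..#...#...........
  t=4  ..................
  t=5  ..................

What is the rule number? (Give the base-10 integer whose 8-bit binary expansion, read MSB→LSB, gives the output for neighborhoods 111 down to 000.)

  nb ###: next=.  (t=0,i=6, bit7=0)
  nb ##.: next=#  (t=0,i=1, bit6=1)
  nb #.#: next=#  (t=0,i=2, bit5=1)
  nb #..: next=.  (t=0,i=8, bit4=0)
  nb .##: next=#  (t=0,i=0, bit3=1)
  nb .#.: next=.  (t=0,i=3, bit2=0)
  nb ..#: next=.  (t=0,i=12, bit1=0)
  nb ...: next=.  (t=0,i=9, bit0=0)
  bits 01101000 = 104

104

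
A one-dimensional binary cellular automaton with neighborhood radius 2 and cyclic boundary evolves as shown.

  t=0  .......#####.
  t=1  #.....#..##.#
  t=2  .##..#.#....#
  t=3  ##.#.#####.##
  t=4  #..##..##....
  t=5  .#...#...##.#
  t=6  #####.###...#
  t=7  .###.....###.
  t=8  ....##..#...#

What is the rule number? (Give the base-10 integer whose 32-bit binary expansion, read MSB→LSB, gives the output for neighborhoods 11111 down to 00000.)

  ##### -> #   bit 31 = 1  t=0,i=9
  ####. -> #   bit 30 = 1  t=0,i=10
  ###.# -> .   bit 29 = 0  t=3,i=1
  ###.. -> .   bit 28 = 0  t=0,i=11
  ##.## -> .   bit 27 = 0  t=1,i=11
  ##.#. -> .   bit 26 = 0  t=3,i=2
  ##..# -> #   bit 25 = 1  t=2,i=3
  ##... -> #   bit 24 = 1  t=0,i=12
  #.### -> .   bit 23 = 0  t=3,i=5
  #.##. -> #   bit 22 = 1  t=1,i=12
  #.#.# -> #   bit 21 = 1  t=3,i=3
  #.#.. -> #   bit 20 = 1  t=2,i=7
  #..## -> .   bit 19 = 0  t=1,i=8
  #..#. -> .   bit 18 = 0  t=2,i=4
  #...# -> #   bit 17 = 1  t=5,i=3
  #.... -> #   bit 16 = 1  t=0,i=0
  .#### -> .   bit 15 = 0  t=0,i=8
  .###. -> .   bit 14 = 0  t=6,i=7
  .##.# -> .   bit 13 = 0  t=1,i=10
  .##.. -> .   bit 12 = 0  t=1,i=0
  .#.## -> #   bit 11 = 1  t=2,i=0
  .#.#. -> #   bit 10 = 1  t=2,i=6
  .#..# -> #   bit 9 = 1  t=1,i=7
  .#... -> #   bit 8 = 1  t=2,i=8
  ..### -> .   bit 7 = 0  t=0,i=7
  ..##. -> .   bit 6 = 0  t=1,i=9
  ..#.# -> #   bit 5 = 1  t=2,i=5
  ..#.. -> .   bit 4 = 0  t=1,i=6
  ...## -> #   bit 3 = 1  t=0,i=6
  ...#. -> #   bit 2 = 1  t=1,i=5
  ....# -> .   bit 1 = 0  t=0,i=5
  ..... -> .   bit 0 = 0  t=0,i=1
  bits 11000011011100110000111100101100 = 3279097644

3279097644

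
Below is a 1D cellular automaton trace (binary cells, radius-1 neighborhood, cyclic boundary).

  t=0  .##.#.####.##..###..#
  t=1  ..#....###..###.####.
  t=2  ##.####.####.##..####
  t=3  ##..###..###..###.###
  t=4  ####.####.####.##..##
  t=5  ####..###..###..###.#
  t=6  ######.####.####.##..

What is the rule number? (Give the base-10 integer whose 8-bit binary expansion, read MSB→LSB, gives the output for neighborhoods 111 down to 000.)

  [7] ### => #  t=0,i=7
  [6] ##. => #  t=0,i=2
  [5] #.# => .  t=0,i=0
  [4] #.. => #  t=0,i=13
  [3] .## => .  t=0,i=1
  [2] .#. => .  t=0,i=4
  [1] ..# => #  t=0,i=14
  [0] ... => #  t=1,i=0
  bits 11010011 = 211

211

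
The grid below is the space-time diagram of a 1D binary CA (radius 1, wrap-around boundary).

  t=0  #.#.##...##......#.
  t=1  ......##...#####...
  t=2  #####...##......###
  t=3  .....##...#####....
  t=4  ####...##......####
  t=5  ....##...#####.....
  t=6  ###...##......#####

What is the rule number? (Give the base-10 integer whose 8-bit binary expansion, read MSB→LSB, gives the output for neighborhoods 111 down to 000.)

  nb ###: next=.  (t=1,i=12, bit7=0)
  nb ##.: next=.  (t=0,i=5, bit6=0)
  nb #.#: next=.  (t=0,i=1, bit5=0)
  nb #..: next=#  (t=0,i=6, bit4=1)
  nb .##: next=.  (t=0,i=4, bit3=0)
  nb .#.: next=.  (t=0,i=0, bit2=0)
  nb ..#: next=.  (t=0,i=8, bit1=0)
  nb ...: next=#  (t=0,i=7, bit0=1)
  bits 00010001 = 17

17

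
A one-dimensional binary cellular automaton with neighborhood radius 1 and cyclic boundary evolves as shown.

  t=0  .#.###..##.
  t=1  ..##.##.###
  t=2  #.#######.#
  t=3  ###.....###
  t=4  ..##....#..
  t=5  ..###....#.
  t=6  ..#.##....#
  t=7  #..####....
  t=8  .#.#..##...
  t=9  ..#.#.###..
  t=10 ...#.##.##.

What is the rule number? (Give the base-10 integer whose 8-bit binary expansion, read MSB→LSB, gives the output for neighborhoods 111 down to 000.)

  ###|.  b7=0 t=0,i=4
  ##.|#  b6=1 t=0,i=5
  #.#|#  b5=1 t=0,i=2
  #..|#  b4=1 t=0,i=6
  .##|#  b3=1 t=0,i=3
  .#.|.  b2=0 t=0,i=1
  ..#|.  b1=0 t=0,i=0
  ...|.  b0=0 t=3,i=4
  bits 01111000 = 120

120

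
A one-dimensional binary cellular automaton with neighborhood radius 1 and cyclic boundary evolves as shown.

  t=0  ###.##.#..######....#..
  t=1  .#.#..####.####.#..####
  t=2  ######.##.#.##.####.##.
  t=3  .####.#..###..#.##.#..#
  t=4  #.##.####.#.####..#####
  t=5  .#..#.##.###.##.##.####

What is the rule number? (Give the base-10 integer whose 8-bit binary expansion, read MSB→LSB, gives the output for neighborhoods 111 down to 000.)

  ###|#  b7=1 t=0,i=1
  ##.|.  b6=0 t=0,i=2
  #.#|#  b5=1 t=0,i=3
  #..|#  b4=1 t=0,i=8
  .##|.  b3=0 t=0,i=0
  .#.|#  b2=1 t=0,i=7
  ..#|#  b1=1 t=0,i=9
  ...|.  b0=0 t=0,i=17
  bits 10110110 = 182

182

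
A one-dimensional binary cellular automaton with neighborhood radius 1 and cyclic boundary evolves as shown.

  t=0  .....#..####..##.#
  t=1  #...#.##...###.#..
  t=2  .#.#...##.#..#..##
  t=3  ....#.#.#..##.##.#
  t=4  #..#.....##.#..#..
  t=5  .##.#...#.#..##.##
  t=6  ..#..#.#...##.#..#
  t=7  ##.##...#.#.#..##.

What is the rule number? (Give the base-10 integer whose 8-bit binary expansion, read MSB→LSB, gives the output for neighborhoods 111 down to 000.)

  ###|.  b7=0 t=0,i=9
  ##.|#  b6=1 t=0,i=11
  #.#|.  b5=0 t=0,i=16
  #..|#  b4=1 t=0,i=0
  .##|.  b3=0 t=0,i=8
  .#.|.  b2=0 t=0,i=5
  ..#|#  b1=1 t=0,i=4
  ...|.  b0=0 t=0,i=1
  bits 01010010 = 82

82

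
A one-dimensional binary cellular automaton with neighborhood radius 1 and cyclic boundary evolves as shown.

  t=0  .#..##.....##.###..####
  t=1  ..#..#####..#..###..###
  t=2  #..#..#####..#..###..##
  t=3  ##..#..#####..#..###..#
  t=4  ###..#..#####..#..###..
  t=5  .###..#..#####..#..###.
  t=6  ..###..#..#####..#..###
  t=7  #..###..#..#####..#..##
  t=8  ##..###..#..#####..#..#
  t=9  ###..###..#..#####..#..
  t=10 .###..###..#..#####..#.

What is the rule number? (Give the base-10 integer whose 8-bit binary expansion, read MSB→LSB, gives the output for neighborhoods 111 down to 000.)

209

  ###|#  b7=1 t=0,i=15
  ##.|#  b6=1 t=0,i=5
  #.#|.  b5=0 t=0,i=0
  #..|#  b4=1 t=0,i=2
  .##|.  b3=0 t=0,i=4
  .#.|.  b2=0 t=0,i=1
  ..#|.  b1=0 t=0,i=3
  ...|#  b0=1 t=0,i=7
  bits 11010001 = 209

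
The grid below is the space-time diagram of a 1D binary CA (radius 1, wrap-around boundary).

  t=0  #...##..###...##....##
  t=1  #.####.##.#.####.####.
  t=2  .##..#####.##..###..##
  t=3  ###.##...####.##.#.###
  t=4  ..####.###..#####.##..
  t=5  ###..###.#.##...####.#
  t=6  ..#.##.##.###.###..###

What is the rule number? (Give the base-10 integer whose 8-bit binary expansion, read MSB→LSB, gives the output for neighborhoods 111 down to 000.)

107

  [7] ### => .  t=0,i=9
  [6] ##. => #  t=0,i=0
  [5] #.# => #  t=1,i=1
  [4] #.. => .  t=0,i=1
  [3] .## => #  t=0,i=4
  [2] .#. => .  t=1,i=0
  [1] ..# => #  t=0,i=3
  [0] ... => #  t=0,i=2
  bits 01101011 = 107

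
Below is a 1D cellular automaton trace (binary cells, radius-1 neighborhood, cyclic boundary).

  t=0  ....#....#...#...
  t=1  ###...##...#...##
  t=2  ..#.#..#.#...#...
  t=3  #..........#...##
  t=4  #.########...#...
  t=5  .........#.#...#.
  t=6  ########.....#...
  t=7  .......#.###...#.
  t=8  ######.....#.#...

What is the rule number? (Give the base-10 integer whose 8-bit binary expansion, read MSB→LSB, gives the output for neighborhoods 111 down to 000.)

65

  ### -> .   bit 7 = 0  t=1,i=0
  ##. -> #   bit 6 = 1  t=1,i=2
  #.# -> .   bit 5 = 0  t=2,i=3
  #.. -> .   bit 4 = 0  t=0,i=5
  .## -> .   bit 3 = 0  t=1,i=6
  .#. -> .   bit 2 = 0  t=0,i=4
  ..# -> .   bit 1 = 0  t=0,i=3
  ... -> #   bit 0 = 1  t=0,i=0
  bits 01000001 = 65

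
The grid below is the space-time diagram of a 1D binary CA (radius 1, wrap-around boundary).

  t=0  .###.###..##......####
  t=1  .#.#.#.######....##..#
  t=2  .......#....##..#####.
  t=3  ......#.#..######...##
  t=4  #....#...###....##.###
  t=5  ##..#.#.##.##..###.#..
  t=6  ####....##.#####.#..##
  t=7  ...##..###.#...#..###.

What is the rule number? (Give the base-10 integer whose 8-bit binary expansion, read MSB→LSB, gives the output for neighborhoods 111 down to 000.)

  ###|.  b7=0 t=0,i=2
  ##.|#  b6=1 t=0,i=3
  #.#|.  b5=0 t=0,i=0
  #..|#  b4=1 t=0,i=8
  .##|#  b3=1 t=0,i=1
  .#.|.  b2=0 t=1,i=1
  ..#|#  b1=1 t=0,i=9
  ...|.  b0=0 t=0,i=13
  bits 01011010 = 90

90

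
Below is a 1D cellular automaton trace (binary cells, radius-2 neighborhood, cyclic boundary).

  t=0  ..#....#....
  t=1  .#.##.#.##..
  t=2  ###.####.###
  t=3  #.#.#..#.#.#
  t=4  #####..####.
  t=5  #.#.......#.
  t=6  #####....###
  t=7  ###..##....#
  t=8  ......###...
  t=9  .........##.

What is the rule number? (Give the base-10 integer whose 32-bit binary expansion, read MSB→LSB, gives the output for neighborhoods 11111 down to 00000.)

  [31] ##### => #  t=2,i=0
  [30] ####. => .  t=2,i=1
  [29] ###.# => #  t=2,i=2
  [28] ###.. => .  t=4,i=4
  [27] ##.## => .  t=2,i=3
  [26] ##.#. => #  t=1,i=5
  [25] ##..# => .  t=4,i=5
  [24] ##... => #  t=1,i=10
  [23] #.### => #  t=2,i=4
  [22] #.##. => .  t=1,i=3
  [21] #.#.# => #  t=1,i=6
  [20] #.#.. => #  t=3,i=4
  [19] #..## => .  t=4,i=6
  [18] #..#. => .  t=3,i=6
  [17] #...# => #  t=1,i=11
  [16] #.... => #  t=0,i=4
  [15] .#### => .  t=2,i=5
  [14] .###. => .  t=8,i=7
  [13] .##.# => #  t=1,i=4
  [12] .##.. => #  t=1,i=9
  [11] .#.## => #  t=1,i=2
  [10] .#.#. => #  t=3,i=3
  [9] .#..# => .  t=3,i=5
  [8] .#... => #  t=0,i=3
  [7] ..### => .  t=4,i=7
  [6] ..##. => .  t=7,i=5
  [5] ..#.# => #  t=1,i=1
  [4] ..#.. => .  t=0,i=2
  [3] ...## => .  t=6,i=8
  [2] ...#. => #  t=0,i=1
  [1] ....# => .  t=0,i=0
  [0] ..... => .  t=0,i=10
  bits 10100101101100110011110100100100 = 2779987236

2779987236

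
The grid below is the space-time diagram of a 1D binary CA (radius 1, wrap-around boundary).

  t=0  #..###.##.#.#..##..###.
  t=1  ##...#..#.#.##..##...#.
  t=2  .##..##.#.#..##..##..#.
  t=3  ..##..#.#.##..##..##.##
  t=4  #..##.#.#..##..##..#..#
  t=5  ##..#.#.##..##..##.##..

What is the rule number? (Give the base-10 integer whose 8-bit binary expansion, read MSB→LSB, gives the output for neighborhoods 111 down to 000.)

84

  ### -> .   bit 7 = 0  t=0,i=4
  ##. -> #   bit 6 = 1  t=0,i=5
  #.# -> .   bit 5 = 0  t=0,i=6
  #.. -> #   bit 4 = 1  t=0,i=1
  .## -> .   bit 3 = 0  t=0,i=3
  .#. -> #   bit 2 = 1  t=0,i=0
  ..# -> .   bit 1 = 0  t=0,i=2
  ... -> .   bit 0 = 0  t=1,i=3
  bits 01010100 = 84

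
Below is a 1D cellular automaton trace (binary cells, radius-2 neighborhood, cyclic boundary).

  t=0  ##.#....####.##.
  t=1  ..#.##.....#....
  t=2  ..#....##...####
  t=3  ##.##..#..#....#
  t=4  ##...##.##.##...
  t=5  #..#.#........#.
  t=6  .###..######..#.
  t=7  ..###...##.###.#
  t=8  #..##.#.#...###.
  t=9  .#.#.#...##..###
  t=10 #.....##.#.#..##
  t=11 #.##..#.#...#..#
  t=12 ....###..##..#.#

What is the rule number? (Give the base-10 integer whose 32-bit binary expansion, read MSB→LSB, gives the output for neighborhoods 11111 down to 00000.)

3053929313

  nb #####: next=#  (t=6,i=8, bit31=1)
  nb ####.: next=.  (t=0,i=10, bit30=0)
  nb ###.#: next=#  (t=0,i=11, bit29=1)
  nb ###..: next=#  (t=2,i=15, bit28=1)
  nb ##.##: next=.  (t=0,i=12, bit27=0)
  nb ##.#.: next=#  (t=0,i=2, bit26=1)
  nb ##..#: next=#  (t=2,i=0, bit25=1)
  nb ##...: next=.  (t=1,i=6, bit24=0)
  nb #.###: next=.  (t=7,i=11, bit23=0)
  nb #.##.: next=.  (t=0,i=0, bit22=0)
  nb #.#.#: next=.  (t=8,i=6, bit21=0)
  nb #.#..: next=.  (t=0,i=3, bit20=0)
  nb #..##: next=.  (t=6,i=0, bit19=0)
  nb #..#.: next=#  (t=2,i=1, bit18=1)
  nb #...#: next=#  (t=2,i=10, bit17=1)
  nb #....: next=#  (t=0,i=5, bit16=1)
  nb .####: next=.  (t=0,i=9, bit15=0)
  nb .###.: next=#  (t=3,i=0, bit14=1)
  nb .##.#: next=.  (t=0,i=1, bit13=0)
  nb .##..: next=.  (t=1,i=5, bit12=0)
  nb .#.##: next=.  (t=1,i=3, bit11=0)
  nb .#.#.: next=.  (t=5,i=4, bit10=0)
  nb .#..#: next=#  (t=3,i=8, bit9=1)
  nb .#...: next=#  (t=0,i=4, bit8=1)
  nb ..###: next=.  (t=0,i=8, bit7=0)
  nb ..##.: next=#  (t=2,i=7, bit6=1)
  nb ..#.#: next=#  (t=1,i=2, bit5=1)
  nb ..#..: next=.  (t=1,i=11, bit4=0)
  nb ...##: next=.  (t=0,i=7, bit3=0)
  nb ...#.: next=.  (t=1,i=1, bit2=0)
  nb ....#: next=.  (t=0,i=6, bit1=0)
  nb .....: next=#  (t=1,i=8, bit0=1)
  bits 10110110000001110100001101100001 = 3053929313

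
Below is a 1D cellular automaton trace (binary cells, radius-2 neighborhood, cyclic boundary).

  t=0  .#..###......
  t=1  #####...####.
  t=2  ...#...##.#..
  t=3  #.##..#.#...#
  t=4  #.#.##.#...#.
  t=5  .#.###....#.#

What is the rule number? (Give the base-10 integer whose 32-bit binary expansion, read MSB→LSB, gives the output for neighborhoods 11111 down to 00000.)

1112354461

  [31] ##### => .  t=1,i=2
  [30] ####. => #  t=1,i=3
  [29] ###.# => .  t=1,i=11
  [28] ###.. => .  t=0,i=6
  [27] ##.## => .  t=1,i=12
  [26] ##.#. => .  t=2,i=9
  [25] ##..# => #  t=3,i=4
  [24] ##... => .  t=0,i=7
  [23] #.### => .  t=1,i=0
  [22] #.##. => #  t=3,i=2
  [21] #.#.# => .  t=4,i=0
  [20] #.#.. => .  t=2,i=10
  [19] #..## => #  t=0,i=3
  [18] #..#. => #  t=3,i=5
  [17] #...# => .  t=1,i=6
  [16] #.... => #  t=0,i=8
  [15] .#### => .  t=1,i=1
  [14] .###. => .  t=0,i=5
  [13] .##.# => #  t=2,i=8
  [12] .##.. => .  t=3,i=3
  [11] .#.## => #  t=4,i=3
  [10] .#.#. => #  t=3,i=7
  [9] .#..# => #  t=0,i=2
  [8] .#... => .  t=2,i=4
  [7] ..### => #  t=0,i=4
  [6] ..##. => .  t=2,i=7
  [5] ..#.# => .  t=3,i=6
  [4] ..#.. => #  t=0,i=1
  [3] ...## => #  t=1,i=7
  [2] ...#. => #  t=0,i=0
  [1] ....# => .  t=0,i=12
  [0] ..... => #  t=0,i=9
  bits 01000010010011010010111010011101 = 1112354461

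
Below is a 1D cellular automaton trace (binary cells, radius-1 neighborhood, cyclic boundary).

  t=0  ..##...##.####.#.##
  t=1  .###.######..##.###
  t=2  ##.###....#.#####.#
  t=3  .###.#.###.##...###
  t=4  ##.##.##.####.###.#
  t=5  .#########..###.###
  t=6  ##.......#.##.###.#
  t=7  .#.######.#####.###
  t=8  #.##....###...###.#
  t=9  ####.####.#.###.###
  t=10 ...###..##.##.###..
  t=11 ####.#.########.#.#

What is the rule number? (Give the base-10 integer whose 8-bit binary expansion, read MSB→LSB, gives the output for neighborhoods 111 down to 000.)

107

  ### -> .   bit 7 = 0  t=0,i=11
  ##. -> #   bit 6 = 1  t=0,i=3
  #.# -> #   bit 5 = 1  t=0,i=9
  #.. -> .   bit 4 = 0  t=0,i=0
  .## -> #   bit 3 = 1  t=0,i=2
  .#. -> .   bit 2 = 0  t=0,i=15
  ..# -> #   bit 1 = 1  t=0,i=1
  ... -> #   bit 0 = 1  t=0,i=5
  bits 01101011 = 107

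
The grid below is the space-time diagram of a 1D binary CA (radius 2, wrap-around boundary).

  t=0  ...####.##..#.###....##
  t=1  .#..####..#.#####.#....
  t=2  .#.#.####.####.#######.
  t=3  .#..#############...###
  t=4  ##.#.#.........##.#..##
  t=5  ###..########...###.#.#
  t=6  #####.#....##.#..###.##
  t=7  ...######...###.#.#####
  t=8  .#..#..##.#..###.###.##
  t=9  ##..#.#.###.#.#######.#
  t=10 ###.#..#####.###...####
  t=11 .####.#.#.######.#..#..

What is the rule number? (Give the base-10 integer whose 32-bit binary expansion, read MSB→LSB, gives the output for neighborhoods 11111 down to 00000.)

  ##### -> .   bit 31 = 0  t=1,i=14
  ####. -> #   bit 30 = 1  t=0,i=5
  ###.# -> #   bit 29 = 1  t=0,i=6
  ###.. -> #   bit 28 = 1  t=0,i=16
  ##.## -> #   bit 27 = 1  t=0,i=7
  ##.#. -> #   bit 26 = 1  t=1,i=17
  ##..# -> #   bit 25 = 1  t=0,i=10
  ##... -> .   bit 24 = 0  t=0,i=0
  #.### -> #   bit 23 = 1  t=0,i=14
  #.##. -> .   bit 22 = 0  t=0,i=8
  #.#.# -> .   bit 21 = 0  t=2,i=3
  #.#.. -> #   bit 20 = 1  t=1,i=18
  #..## -> #   bit 19 = 1  t=1,i=3
  #..#. -> .   bit 18 = 0  t=0,i=11
  #...# -> #   bit 17 = 1  t=0,i=1
  #.... -> #   bit 16 = 1  t=0,i=18
  .#### -> #   bit 15 = 1  t=0,i=4
  .###. -> #   bit 14 = 1  t=0,i=15
  .##.# -> #   bit 13 = 1  t=4,i=16
  .##.. -> .   bit 12 = 0  t=0,i=9
  .#.## -> #   bit 11 = 1  t=0,i=13
  .#.#. -> .   bit 10 = 0  t=2,i=2
  .#..# -> .   bit 9 = 0  t=1,i=2
  .#... -> #   bit 8 = 1  t=1,i=19
  ..### -> .   bit 7 = 0  t=0,i=3
  ..##. -> .   bit 6 = 0  t=0,i=21
  ..#.# -> #   bit 5 = 1  t=0,i=12
  ..#.. -> #   bit 4 = 1  t=1,i=1
  ...## -> .   bit 3 = 0  t=0,i=2
  ...#. -> .   bit 2 = 0  t=1,i=0
  ....# -> .   bit 1 = 0  t=0,i=19
  ..... -> #   bit 0 = 1  t=1,i=21
  bits 01111110100110111110100100110001 = 2124146993

2124146993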